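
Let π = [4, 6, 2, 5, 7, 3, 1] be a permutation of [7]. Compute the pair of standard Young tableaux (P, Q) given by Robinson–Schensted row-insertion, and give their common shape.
P = [1, 3, 7] / [2, 5] / [4] / [6];  Q = [1, 2, 5] / [3, 4] / [6] / [7];  common shape = (3, 2, 1, 1)

Row-insert the values π_1, π_2, … into P one at a time, bumping the leftmost entry strictly greater than the inserted value down to the next row. The recording tableau Q records, in position (i, j), the step at which that cell was added to P.
  Insert 4 (step 1): P = [4];  Q = [1]
  Insert 6 (step 2): P = [4, 6];  Q = [1, 2]
  Insert 2 (step 3): P = [2, 6] / [4];  Q = [1, 2] / [3]
  Insert 5 (step 4): P = [2, 5] / [4, 6];  Q = [1, 2] / [3, 4]
  Insert 7 (step 5): P = [2, 5, 7] / [4, 6];  Q = [1, 2, 5] / [3, 4]
  Insert 3 (step 6): P = [2, 3, 7] / [4, 5] / [6];  Q = [1, 2, 5] / [3, 4] / [6]
  Insert 1 (step 7): P = [1, 3, 7] / [2, 5] / [4] / [6];  Q = [1, 2, 5] / [3, 4] / [6] / [7]
Final shape: (3, 2, 1, 1).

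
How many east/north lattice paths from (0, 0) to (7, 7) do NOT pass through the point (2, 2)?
Number of paths = 1920

Total paths from (0, 0) to (7, 7): C(14, 7) = 3432. Paths through (2, 2): (paths (0, 0) → (2, 2)) × (paths (2, 2) → (7, 7)) = C(4, 2) · C(10, 5) = 6 · 252 = 1512. Avoidance count = 3432 − 1512 = 1920.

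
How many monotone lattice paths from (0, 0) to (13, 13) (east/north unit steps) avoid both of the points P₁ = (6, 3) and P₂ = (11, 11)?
Number of paths = 5183024

Inclusion–exclusion. Total paths: C(26, 13) = 10400600. Through P₁: C(9, 6)·C(17, 7) = 1633632. Through P₂: C(22, 11)·C(4, 2) = 4232592. Since P₁ is strictly southwest of P₂, a monotone path through both must visit P₁ then P₂; paths through both = C(9, 6)·C(13, 5)·C(4, 2) = 648648. Avoid both = 10400600 − 1633632 − 4232592 + 648648 = 5183024.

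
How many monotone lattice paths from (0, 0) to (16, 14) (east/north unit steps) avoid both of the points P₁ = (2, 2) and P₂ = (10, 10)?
Number of paths = 64893915

Inclusion–exclusion. Total paths: C(30, 16) = 145422675. Through P₁: C(4, 2)·C(26, 14) = 57946200. Through P₂: C(20, 10)·C(10, 6) = 38798760. Since P₁ is strictly southwest of P₂, a monotone path through both must visit P₁ then P₂; paths through both = C(4, 2)·C(16, 8)·C(10, 6) = 16216200. Avoid both = 145422675 − 57946200 − 38798760 + 16216200 = 64893915.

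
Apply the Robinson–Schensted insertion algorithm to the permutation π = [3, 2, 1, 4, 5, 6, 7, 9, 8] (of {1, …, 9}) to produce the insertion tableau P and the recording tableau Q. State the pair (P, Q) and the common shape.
P = [1, 4, 5, 6, 7, 8] / [2, 9] / [3];  Q = [1, 4, 5, 6, 7, 8] / [2, 9] / [3];  common shape = (6, 2, 1)

Row-insert the values π_1, π_2, … into P one at a time, bumping the leftmost entry strictly greater than the inserted value down to the next row. The recording tableau Q records, in position (i, j), the step at which that cell was added to P.
  Insert 3 (step 1): P = [3];  Q = [1]
  Insert 2 (step 2): P = [2] / [3];  Q = [1] / [2]
  Insert 1 (step 3): P = [1] / [2] / [3];  Q = [1] / [2] / [3]
  Insert 4 (step 4): P = [1, 4] / [2] / [3];  Q = [1, 4] / [2] / [3]
  Insert 5 (step 5): P = [1, 4, 5] / [2] / [3];  Q = [1, 4, 5] / [2] / [3]
  Insert 6 (step 6): P = [1, 4, 5, 6] / [2] / [3];  Q = [1, 4, 5, 6] / [2] / [3]
  Insert 7 (step 7): P = [1, 4, 5, 6, 7] / [2] / [3];  Q = [1, 4, 5, 6, 7] / [2] / [3]
  Insert 9 (step 8): P = [1, 4, 5, 6, 7, 9] / [2] / [3];  Q = [1, 4, 5, 6, 7, 8] / [2] / [3]
  Insert 8 (step 9): P = [1, 4, 5, 6, 7, 8] / [2, 9] / [3];  Q = [1, 4, 5, 6, 7, 8] / [2, 9] / [3]
Final shape: (6, 2, 1).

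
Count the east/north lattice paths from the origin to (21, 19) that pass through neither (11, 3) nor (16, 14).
Number of paths = 93103090664

Inclusion–exclusion. Total paths: C(40, 21) = 131282408400. Through P₁: C(14, 11)·C(26, 10) = 1933471540. Through P₂: C(30, 16)·C(10, 5) = 36646514100. Since P₁ is strictly southwest of P₂, a monotone path through both must visit P₁ then P₂; paths through both = C(14, 11)·C(16, 5)·C(10, 5) = 400667904. Avoid both = 131282408400 − 1933471540 − 36646514100 + 400667904 = 93103090664.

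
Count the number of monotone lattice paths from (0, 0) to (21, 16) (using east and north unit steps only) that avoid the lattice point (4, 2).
Number of paths = 8898036795

Total paths from (0, 0) to (21, 16): C(37, 21) = 12875774670. Paths through (4, 2): (paths (0, 0) → (4, 2)) × (paths (4, 2) → (21, 16)) = C(6, 4) · C(31, 17) = 15 · 265182525 = 3977737875. Avoidance count = 12875774670 − 3977737875 = 8898036795.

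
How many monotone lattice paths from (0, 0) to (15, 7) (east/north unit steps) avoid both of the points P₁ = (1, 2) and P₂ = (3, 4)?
Number of paths = 127925

Inclusion–exclusion. Total paths: C(22, 15) = 170544. Through P₁: C(3, 1)·C(19, 14) = 34884. Through P₂: C(7, 3)·C(15, 12) = 15925. Since P₁ is strictly southwest of P₂, a monotone path through both must visit P₁ then P₂; paths through both = C(3, 1)·C(4, 2)·C(15, 12) = 8190. Avoid both = 170544 − 34884 − 15925 + 8190 = 127925.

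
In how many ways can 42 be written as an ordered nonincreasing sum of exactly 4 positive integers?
p(42, 4 parts) = 551

Partitions of n into exactly k parts are in bijection with partitions of n − k into at most k parts (subtract 1 from each part). So p(42, exactly 4) = p(38, parts ≤ 4). Computing via the recurrence p(m, j) = p(m, j−1) + p(m−j, j) gives 551.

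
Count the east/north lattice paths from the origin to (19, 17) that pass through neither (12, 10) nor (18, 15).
Number of paths = 4162983924

Inclusion–exclusion. Total paths: C(36, 19) = 8597496600. Through P₁: C(22, 12)·C(14, 7) = 2219289072. Through P₂: C(33, 18)·C(3, 1) = 3111474960. Since P₁ is strictly southwest of P₂, a monotone path through both must visit P₁ then P₂; paths through both = C(22, 12)·C(11, 6)·C(3, 1) = 896251356. Avoid both = 8597496600 − 2219289072 − 3111474960 + 896251356 = 4162983924.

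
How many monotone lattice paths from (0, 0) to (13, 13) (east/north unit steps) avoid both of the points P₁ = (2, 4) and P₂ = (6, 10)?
Number of paths = 7298240

Inclusion–exclusion. Total paths: C(26, 13) = 10400600. Through P₁: C(6, 2)·C(20, 11) = 2519400. Through P₂: C(16, 6)·C(10, 7) = 960960. Since P₁ is strictly southwest of P₂, a monotone path through both must visit P₁ then P₂; paths through both = C(6, 2)·C(10, 4)·C(10, 7) = 378000. Avoid both = 10400600 − 2519400 − 960960 + 378000 = 7298240.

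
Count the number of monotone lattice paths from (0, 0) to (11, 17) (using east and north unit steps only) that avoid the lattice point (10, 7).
Number of paths = 21260252

Total paths from (0, 0) to (11, 17): C(28, 11) = 21474180. Paths through (10, 7): (paths (0, 0) → (10, 7)) × (paths (10, 7) → (11, 17)) = C(17, 10) · C(11, 1) = 19448 · 11 = 213928. Avoidance count = 21474180 − 213928 = 21260252.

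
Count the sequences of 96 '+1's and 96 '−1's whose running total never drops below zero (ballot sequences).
C_96 = 3721443204405954385563870541379246659709506697378694300

These ballot sequences are counted by the Catalan number C_n = (1/(n + 1)) · C(2n, n). For n = 96: C_96 = (1/97) · C(192, 96) = 360979990827377575399695442513786925991822149645733347100/97 = 3721443204405954385563870541379246659709506697378694300.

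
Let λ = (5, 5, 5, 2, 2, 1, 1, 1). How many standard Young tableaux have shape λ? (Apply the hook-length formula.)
# SYT of shape (5, 5, 5, 2, 2, 1, 1, 1) = 814773960

Hook-length formula: f^λ = n! / Π hook(c), product over all cells c of the Young diagram. For λ = (5, 5, 5, 2, 2, 1, 1, 1), n = 22 boxes. Hook lengths by row (left-to-right, top-to-bottom): [12, 8, 5, 4, 3]; [11, 7, 4, 3, 2]; [10, 6, 3, 2, 1]; [6, 2]; [5, 1]; [3]; [2]; [1]. Product of hooks = 1379524608000. So f^λ = 22! / 1379524608000 = 1124000727777607680000 / 1379524608000 = 814773960.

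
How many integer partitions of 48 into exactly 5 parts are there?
p(48, 5 parts) = 2233

Partitions of n into exactly k parts are in bijection with partitions of n − k into at most k parts (subtract 1 from each part). So p(48, exactly 5) = p(43, parts ≤ 5). Computing via the recurrence p(m, j) = p(m, j−1) + p(m−j, j) gives 2233.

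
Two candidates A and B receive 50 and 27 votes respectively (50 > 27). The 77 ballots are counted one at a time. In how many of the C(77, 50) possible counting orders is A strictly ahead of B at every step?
Strict-lead orderings = 130946980630667045672

Total orderings of the 77 votes with 50 for A: C(77, 50) = 438387717763537500728. By the Bertrand ballot formula (Cycle Lemma / reflection principle), the number of orderings in which A is strictly ahead of B throughout is (p − q)/(p + q) · C(p + q, p) = (50 − 27)/(50 + 27) · 438387717763537500728 = 130946980630667045672.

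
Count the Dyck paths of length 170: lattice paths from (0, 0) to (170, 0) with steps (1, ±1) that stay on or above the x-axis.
C_85 = 1063353702922273835973036658043476458723103404520

These Dyck paths are counted by the Catalan number C_n = (1/(n + 1)) · C(2n, n). For n = 85: C_85 = (1/86) · C(170, 85) = 91448418451315549893681152591738975450186892788720/86 = 1063353702922273835973036658043476458723103404520.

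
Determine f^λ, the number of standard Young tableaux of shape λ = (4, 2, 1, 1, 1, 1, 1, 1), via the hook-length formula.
# SYT of shape (4, 2, 1, 1, 1, 1, 1, 1) = 945

Hook-length formula: f^λ = n! / Π hook(c), product over all cells c of the Young diagram. For λ = (4, 2, 1, 1, 1, 1, 1, 1), n = 12 boxes. Hook lengths by row (left-to-right, top-to-bottom): [11, 4, 2, 1]; [8, 1]; [6]; [5]; [4]; [3]; [2]; [1]. Product of hooks = 506880. So f^λ = 12! / 506880 = 479001600 / 506880 = 945.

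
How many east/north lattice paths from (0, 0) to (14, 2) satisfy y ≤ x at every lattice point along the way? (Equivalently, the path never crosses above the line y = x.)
Number of paths = 104

By the reflection principle (André's argument), the number of monotone paths to (14, 2) with n ≤ m that never go above y = x is C(16, 14) − C(16, 15) = 120 − 16 = 104.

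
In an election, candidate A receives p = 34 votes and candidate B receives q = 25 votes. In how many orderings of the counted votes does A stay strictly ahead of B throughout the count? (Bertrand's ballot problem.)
Strict-lead orderings = 4619594057037687

Total orderings of the 59 votes with 34 for A: C(59, 34) = 30284005485024837. By the Bertrand ballot formula (Cycle Lemma / reflection principle), the number of orderings in which A is strictly ahead of B throughout is (p − q)/(p + q) · C(p + q, p) = (34 − 25)/(34 + 25) · 30284005485024837 = 4619594057037687.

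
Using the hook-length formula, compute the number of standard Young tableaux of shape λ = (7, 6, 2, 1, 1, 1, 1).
# SYT of shape (7, 6, 2, 1, 1, 1, 1) = 14244300

Hook-length formula: f^λ = n! / Π hook(c), product over all cells c of the Young diagram. For λ = (7, 6, 2, 1, 1, 1, 1), n = 19 boxes. Hook lengths by row (left-to-right, top-to-bottom): [13, 8, 6, 5, 4, 3, 1]; [11, 6, 4, 3, 2, 1]; [6, 1]; [4]; [3]; [2]; [1]. Product of hooks = 8539914240. So f^λ = 19! / 8539914240 = 121645100408832000 / 8539914240 = 14244300.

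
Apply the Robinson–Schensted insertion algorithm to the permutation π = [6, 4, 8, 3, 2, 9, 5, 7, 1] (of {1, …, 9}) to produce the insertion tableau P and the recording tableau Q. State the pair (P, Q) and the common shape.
P = [1, 5, 7] / [2, 8, 9] / [3] / [4] / [6];  Q = [1, 3, 6] / [2, 7, 8] / [4] / [5] / [9];  common shape = (3, 3, 1, 1, 1)

Row-insert the values π_1, π_2, … into P one at a time, bumping the leftmost entry strictly greater than the inserted value down to the next row. The recording tableau Q records, in position (i, j), the step at which that cell was added to P.
  Insert 6 (step 1): P = [6];  Q = [1]
  Insert 4 (step 2): P = [4] / [6];  Q = [1] / [2]
  Insert 8 (step 3): P = [4, 8] / [6];  Q = [1, 3] / [2]
  Insert 3 (step 4): P = [3, 8] / [4] / [6];  Q = [1, 3] / [2] / [4]
  Insert 2 (step 5): P = [2, 8] / [3] / [4] / [6];  Q = [1, 3] / [2] / [4] / [5]
  Insert 9 (step 6): P = [2, 8, 9] / [3] / [4] / [6];  Q = [1, 3, 6] / [2] / [4] / [5]
  Insert 5 (step 7): P = [2, 5, 9] / [3, 8] / [4] / [6];  Q = [1, 3, 6] / [2, 7] / [4] / [5]
  Insert 7 (step 8): P = [2, 5, 7] / [3, 8, 9] / [4] / [6];  Q = [1, 3, 6] / [2, 7, 8] / [4] / [5]
  Insert 1 (step 9): P = [1, 5, 7] / [2, 8, 9] / [3] / [4] / [6];  Q = [1, 3, 6] / [2, 7, 8] / [4] / [5] / [9]
Final shape: (3, 3, 1, 1, 1).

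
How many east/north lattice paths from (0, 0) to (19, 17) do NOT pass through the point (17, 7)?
Number of paths = 8574653736

Total paths from (0, 0) to (19, 17): C(36, 19) = 8597496600. Paths through (17, 7): (paths (0, 0) → (17, 7)) × (paths (17, 7) → (19, 17)) = C(24, 17) · C(12, 2) = 346104 · 66 = 22842864. Avoidance count = 8597496600 − 22842864 = 8574653736.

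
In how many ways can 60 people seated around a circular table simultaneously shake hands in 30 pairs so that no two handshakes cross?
C_30 = 3814986502092304

These noncrossing handshakes are counted by the Catalan number C_n = (1/(n + 1)) · C(2n, n). For n = 30: C_30 = (1/31) · C(60, 30) = 118264581564861424/31 = 3814986502092304.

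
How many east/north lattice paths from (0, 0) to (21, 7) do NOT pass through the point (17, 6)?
Number of paths = 679305

Total paths from (0, 0) to (21, 7): C(28, 21) = 1184040. Paths through (17, 6): (paths (0, 0) → (17, 6)) × (paths (17, 6) → (21, 7)) = C(23, 17) · C(5, 4) = 100947 · 5 = 504735. Avoidance count = 1184040 − 504735 = 679305.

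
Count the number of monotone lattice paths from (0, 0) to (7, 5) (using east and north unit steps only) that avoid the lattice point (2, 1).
Number of paths = 414

Total paths from (0, 0) to (7, 5): C(12, 7) = 792. Paths through (2, 1): (paths (0, 0) → (2, 1)) × (paths (2, 1) → (7, 5)) = C(3, 2) · C(9, 5) = 3 · 126 = 378. Avoidance count = 792 − 378 = 414.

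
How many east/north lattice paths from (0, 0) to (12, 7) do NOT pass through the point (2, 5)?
Number of paths = 49002

Total paths from (0, 0) to (12, 7): C(19, 12) = 50388. Paths through (2, 5): (paths (0, 0) → (2, 5)) × (paths (2, 5) → (12, 7)) = C(7, 2) · C(12, 10) = 21 · 66 = 1386. Avoidance count = 50388 − 1386 = 49002.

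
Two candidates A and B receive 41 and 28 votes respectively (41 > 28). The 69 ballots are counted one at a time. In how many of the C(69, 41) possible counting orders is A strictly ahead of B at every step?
Strict-lead orderings = 3161051053161657656

Total orderings of the 69 votes with 41 for A: C(69, 41) = 16777886359088798328. By the Bertrand ballot formula (Cycle Lemma / reflection principle), the number of orderings in which A is strictly ahead of B throughout is (p − q)/(p + q) · C(p + q, p) = (41 − 28)/(41 + 28) · 16777886359088798328 = 3161051053161657656.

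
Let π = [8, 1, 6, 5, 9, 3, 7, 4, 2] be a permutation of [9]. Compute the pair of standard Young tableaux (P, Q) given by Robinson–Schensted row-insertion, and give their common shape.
P = [1, 2, 4] / [3, 7] / [5, 9] / [6] / [8];  Q = [1, 3, 5] / [2, 7] / [4, 8] / [6] / [9];  common shape = (3, 2, 2, 1, 1)

Row-insert the values π_1, π_2, … into P one at a time, bumping the leftmost entry strictly greater than the inserted value down to the next row. The recording tableau Q records, in position (i, j), the step at which that cell was added to P.
  Insert 8 (step 1): P = [8];  Q = [1]
  Insert 1 (step 2): P = [1] / [8];  Q = [1] / [2]
  Insert 6 (step 3): P = [1, 6] / [8];  Q = [1, 3] / [2]
  Insert 5 (step 4): P = [1, 5] / [6] / [8];  Q = [1, 3] / [2] / [4]
  Insert 9 (step 5): P = [1, 5, 9] / [6] / [8];  Q = [1, 3, 5] / [2] / [4]
  Insert 3 (step 6): P = [1, 3, 9] / [5] / [6] / [8];  Q = [1, 3, 5] / [2] / [4] / [6]
  Insert 7 (step 7): P = [1, 3, 7] / [5, 9] / [6] / [8];  Q = [1, 3, 5] / [2, 7] / [4] / [6]
  Insert 4 (step 8): P = [1, 3, 4] / [5, 7] / [6, 9] / [8];  Q = [1, 3, 5] / [2, 7] / [4, 8] / [6]
  Insert 2 (step 9): P = [1, 2, 4] / [3, 7] / [5, 9] / [6] / [8];  Q = [1, 3, 5] / [2, 7] / [4, 8] / [6] / [9]
Final shape: (3, 2, 2, 1, 1).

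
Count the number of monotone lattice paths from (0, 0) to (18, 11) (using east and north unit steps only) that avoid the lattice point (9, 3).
Number of paths = 29249090

Total paths from (0, 0) to (18, 11): C(29, 18) = 34597290. Paths through (9, 3): (paths (0, 0) → (9, 3)) × (paths (9, 3) → (18, 11)) = C(12, 9) · C(17, 9) = 220 · 24310 = 5348200. Avoidance count = 34597290 − 5348200 = 29249090.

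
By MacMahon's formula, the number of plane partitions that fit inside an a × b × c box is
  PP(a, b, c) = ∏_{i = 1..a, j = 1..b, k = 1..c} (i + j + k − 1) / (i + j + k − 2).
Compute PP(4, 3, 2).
PP(4, 3, 2) = 490

Evaluate the triple product over i = 1..4, j = 1..3, k = 1..2. The factors are (2/1) · (3/2) · (3/2) · (4/3) · (4/3) · (5/4) · (3/2) · (4/3) · … (24 factors total). The numerators and denominators telescope so the product is an integer; carrying out the multiplication exactly gives PP(4, 3, 2) = 490.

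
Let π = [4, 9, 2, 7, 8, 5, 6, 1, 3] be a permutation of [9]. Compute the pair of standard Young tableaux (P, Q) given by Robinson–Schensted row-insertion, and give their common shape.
P = [1, 3, 6] / [2, 5, 8] / [4, 7] / [9];  Q = [1, 2, 5] / [3, 4, 7] / [6, 9] / [8];  common shape = (3, 3, 2, 1)

Row-insert the values π_1, π_2, … into P one at a time, bumping the leftmost entry strictly greater than the inserted value down to the next row. The recording tableau Q records, in position (i, j), the step at which that cell was added to P.
  Insert 4 (step 1): P = [4];  Q = [1]
  Insert 9 (step 2): P = [4, 9];  Q = [1, 2]
  Insert 2 (step 3): P = [2, 9] / [4];  Q = [1, 2] / [3]
  Insert 7 (step 4): P = [2, 7] / [4, 9];  Q = [1, 2] / [3, 4]
  Insert 8 (step 5): P = [2, 7, 8] / [4, 9];  Q = [1, 2, 5] / [3, 4]
  Insert 5 (step 6): P = [2, 5, 8] / [4, 7] / [9];  Q = [1, 2, 5] / [3, 4] / [6]
  Insert 6 (step 7): P = [2, 5, 6] / [4, 7, 8] / [9];  Q = [1, 2, 5] / [3, 4, 7] / [6]
  Insert 1 (step 8): P = [1, 5, 6] / [2, 7, 8] / [4] / [9];  Q = [1, 2, 5] / [3, 4, 7] / [6] / [8]
  Insert 3 (step 9): P = [1, 3, 6] / [2, 5, 8] / [4, 7] / [9];  Q = [1, 2, 5] / [3, 4, 7] / [6, 9] / [8]
Final shape: (3, 3, 2, 1).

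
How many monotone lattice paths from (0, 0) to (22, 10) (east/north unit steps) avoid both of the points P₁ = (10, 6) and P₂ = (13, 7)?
Number of paths = 39930320

Inclusion–exclusion. Total paths: C(32, 22) = 64512240. Through P₁: C(16, 10)·C(16, 12) = 14574560. Through P₂: C(20, 13)·C(12, 9) = 17054400. Since P₁ is strictly southwest of P₂, a monotone path through both must visit P₁ then P₂; paths through both = C(16, 10)·C(4, 3)·C(12, 9) = 7047040. Avoid both = 64512240 − 14574560 − 17054400 + 7047040 = 39930320.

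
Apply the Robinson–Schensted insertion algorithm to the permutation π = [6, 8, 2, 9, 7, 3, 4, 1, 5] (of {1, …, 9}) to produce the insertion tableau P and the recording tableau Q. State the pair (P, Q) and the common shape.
P = [1, 3, 4, 5] / [2, 7, 9] / [6] / [8];  Q = [1, 2, 4, 9] / [3, 5, 7] / [6] / [8];  common shape = (4, 3, 1, 1)

Row-insert the values π_1, π_2, … into P one at a time, bumping the leftmost entry strictly greater than the inserted value down to the next row. The recording tableau Q records, in position (i, j), the step at which that cell was added to P.
  Insert 6 (step 1): P = [6];  Q = [1]
  Insert 8 (step 2): P = [6, 8];  Q = [1, 2]
  Insert 2 (step 3): P = [2, 8] / [6];  Q = [1, 2] / [3]
  Insert 9 (step 4): P = [2, 8, 9] / [6];  Q = [1, 2, 4] / [3]
  Insert 7 (step 5): P = [2, 7, 9] / [6, 8];  Q = [1, 2, 4] / [3, 5]
  Insert 3 (step 6): P = [2, 3, 9] / [6, 7] / [8];  Q = [1, 2, 4] / [3, 5] / [6]
  Insert 4 (step 7): P = [2, 3, 4] / [6, 7, 9] / [8];  Q = [1, 2, 4] / [3, 5, 7] / [6]
  Insert 1 (step 8): P = [1, 3, 4] / [2, 7, 9] / [6] / [8];  Q = [1, 2, 4] / [3, 5, 7] / [6] / [8]
  Insert 5 (step 9): P = [1, 3, 4, 5] / [2, 7, 9] / [6] / [8];  Q = [1, 2, 4, 9] / [3, 5, 7] / [6] / [8]
Final shape: (4, 3, 1, 1).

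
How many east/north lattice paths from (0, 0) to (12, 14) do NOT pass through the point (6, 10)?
Number of paths = 7976020

Total paths from (0, 0) to (12, 14): C(26, 12) = 9657700. Paths through (6, 10): (paths (0, 0) → (6, 10)) × (paths (6, 10) → (12, 14)) = C(16, 6) · C(10, 6) = 8008 · 210 = 1681680. Avoidance count = 9657700 − 1681680 = 7976020.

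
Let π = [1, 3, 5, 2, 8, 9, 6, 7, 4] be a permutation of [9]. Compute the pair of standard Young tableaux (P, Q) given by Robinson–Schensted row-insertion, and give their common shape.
P = [1, 2, 4, 6, 7] / [3, 5, 9] / [8];  Q = [1, 2, 3, 5, 6] / [4, 7, 8] / [9];  common shape = (5, 3, 1)

Row-insert the values π_1, π_2, … into P one at a time, bumping the leftmost entry strictly greater than the inserted value down to the next row. The recording tableau Q records, in position (i, j), the step at which that cell was added to P.
  Insert 1 (step 1): P = [1];  Q = [1]
  Insert 3 (step 2): P = [1, 3];  Q = [1, 2]
  Insert 5 (step 3): P = [1, 3, 5];  Q = [1, 2, 3]
  Insert 2 (step 4): P = [1, 2, 5] / [3];  Q = [1, 2, 3] / [4]
  Insert 8 (step 5): P = [1, 2, 5, 8] / [3];  Q = [1, 2, 3, 5] / [4]
  Insert 9 (step 6): P = [1, 2, 5, 8, 9] / [3];  Q = [1, 2, 3, 5, 6] / [4]
  Insert 6 (step 7): P = [1, 2, 5, 6, 9] / [3, 8];  Q = [1, 2, 3, 5, 6] / [4, 7]
  Insert 7 (step 8): P = [1, 2, 5, 6, 7] / [3, 8, 9];  Q = [1, 2, 3, 5, 6] / [4, 7, 8]
  Insert 4 (step 9): P = [1, 2, 4, 6, 7] / [3, 5, 9] / [8];  Q = [1, 2, 3, 5, 6] / [4, 7, 8] / [9]
Final shape: (5, 3, 1).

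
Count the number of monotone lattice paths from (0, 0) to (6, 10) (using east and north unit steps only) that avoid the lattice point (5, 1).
Number of paths = 7948

Total paths from (0, 0) to (6, 10): C(16, 6) = 8008. Paths through (5, 1): (paths (0, 0) → (5, 1)) × (paths (5, 1) → (6, 10)) = C(6, 5) · C(10, 1) = 6 · 10 = 60. Avoidance count = 8008 − 60 = 7948.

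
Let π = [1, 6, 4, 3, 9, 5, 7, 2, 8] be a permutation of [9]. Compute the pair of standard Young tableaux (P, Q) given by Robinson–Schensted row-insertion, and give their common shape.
P = [1, 2, 5, 7, 8] / [3, 9] / [4] / [6];  Q = [1, 2, 5, 7, 9] / [3, 6] / [4] / [8];  common shape = (5, 2, 1, 1)

Row-insert the values π_1, π_2, … into P one at a time, bumping the leftmost entry strictly greater than the inserted value down to the next row. The recording tableau Q records, in position (i, j), the step at which that cell was added to P.
  Insert 1 (step 1): P = [1];  Q = [1]
  Insert 6 (step 2): P = [1, 6];  Q = [1, 2]
  Insert 4 (step 3): P = [1, 4] / [6];  Q = [1, 2] / [3]
  Insert 3 (step 4): P = [1, 3] / [4] / [6];  Q = [1, 2] / [3] / [4]
  Insert 9 (step 5): P = [1, 3, 9] / [4] / [6];  Q = [1, 2, 5] / [3] / [4]
  Insert 5 (step 6): P = [1, 3, 5] / [4, 9] / [6];  Q = [1, 2, 5] / [3, 6] / [4]
  Insert 7 (step 7): P = [1, 3, 5, 7] / [4, 9] / [6];  Q = [1, 2, 5, 7] / [3, 6] / [4]
  Insert 2 (step 8): P = [1, 2, 5, 7] / [3, 9] / [4] / [6];  Q = [1, 2, 5, 7] / [3, 6] / [4] / [8]
  Insert 8 (step 9): P = [1, 2, 5, 7, 8] / [3, 9] / [4] / [6];  Q = [1, 2, 5, 7, 9] / [3, 6] / [4] / [8]
Final shape: (5, 2, 1, 1).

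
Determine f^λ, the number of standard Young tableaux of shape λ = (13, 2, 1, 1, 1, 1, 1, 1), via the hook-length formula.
# SYT of shape (13, 2, 1, 1, 1, 1, 1, 1) = 854658

Hook-length formula: f^λ = n! / Π hook(c), product over all cells c of the Young diagram. For λ = (13, 2, 1, 1, 1, 1, 1, 1), n = 21 boxes. Hook lengths by row (left-to-right, top-to-bottom): [20, 13, 11, 10, 9, 8, 7, 6, 5, 4, 3, 2, 1]; [8, 1]; [6]; [5]; [4]; [3]; [2]; [1]. Product of hooks = 59779399680000. So f^λ = 21! / 59779399680000 = 51090942171709440000 / 59779399680000 = 854658.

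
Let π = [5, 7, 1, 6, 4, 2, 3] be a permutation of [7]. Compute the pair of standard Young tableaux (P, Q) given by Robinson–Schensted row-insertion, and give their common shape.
P = [1, 2, 3] / [4, 6] / [5] / [7];  Q = [1, 2, 7] / [3, 4] / [5] / [6];  common shape = (3, 2, 1, 1)

Row-insert the values π_1, π_2, … into P one at a time, bumping the leftmost entry strictly greater than the inserted value down to the next row. The recording tableau Q records, in position (i, j), the step at which that cell was added to P.
  Insert 5 (step 1): P = [5];  Q = [1]
  Insert 7 (step 2): P = [5, 7];  Q = [1, 2]
  Insert 1 (step 3): P = [1, 7] / [5];  Q = [1, 2] / [3]
  Insert 6 (step 4): P = [1, 6] / [5, 7];  Q = [1, 2] / [3, 4]
  Insert 4 (step 5): P = [1, 4] / [5, 6] / [7];  Q = [1, 2] / [3, 4] / [5]
  Insert 2 (step 6): P = [1, 2] / [4, 6] / [5] / [7];  Q = [1, 2] / [3, 4] / [5] / [6]
  Insert 3 (step 7): P = [1, 2, 3] / [4, 6] / [5] / [7];  Q = [1, 2, 7] / [3, 4] / [5] / [6]
Final shape: (3, 2, 1, 1).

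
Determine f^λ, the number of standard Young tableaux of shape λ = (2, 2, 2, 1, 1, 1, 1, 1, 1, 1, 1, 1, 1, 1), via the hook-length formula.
# SYT of shape (2, 2, 2, 1, 1, 1, 1, 1, 1, 1, 1, 1, 1, 1) = 544

Hook-length formula: f^λ = n! / Π hook(c), product over all cells c of the Young diagram. For λ = (2, 2, 2, 1, 1, 1, 1, 1, 1, 1, 1, 1, 1, 1), n = 17 boxes. Hook lengths by row (left-to-right, top-to-bottom): [15, 3]; [14, 2]; [13, 1]; [11]; [10]; [9]; [8]; [7]; [6]; [5]; [4]; [3]; [2]; [1]. Product of hooks = 653837184000. So f^λ = 17! / 653837184000 = 355687428096000 / 653837184000 = 544.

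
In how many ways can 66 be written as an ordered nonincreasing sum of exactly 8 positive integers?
p(66, 8 parts) = 67696

Partitions of n into exactly k parts are in bijection with partitions of n − k into at most k parts (subtract 1 from each part). So p(66, exactly 8) = p(58, parts ≤ 8). Computing via the recurrence p(m, j) = p(m, j−1) + p(m−j, j) gives 67696.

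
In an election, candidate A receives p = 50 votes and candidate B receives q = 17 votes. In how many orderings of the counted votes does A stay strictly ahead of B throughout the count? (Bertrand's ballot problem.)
Strict-lead orderings = 1660522412541564

Total orderings of the 67 votes with 50 for A: C(67, 50) = 3371363686069236. By the Bertrand ballot formula (Cycle Lemma / reflection principle), the number of orderings in which A is strictly ahead of B throughout is (p − q)/(p + q) · C(p + q, p) = (50 − 17)/(50 + 17) · 3371363686069236 = 1660522412541564.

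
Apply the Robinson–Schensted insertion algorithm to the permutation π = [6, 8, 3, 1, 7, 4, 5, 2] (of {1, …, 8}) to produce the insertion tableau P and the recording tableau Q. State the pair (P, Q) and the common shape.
P = [1, 2, 5] / [3, 4] / [6, 7] / [8];  Q = [1, 2, 7] / [3, 5] / [4, 6] / [8];  common shape = (3, 2, 2, 1)

Row-insert the values π_1, π_2, … into P one at a time, bumping the leftmost entry strictly greater than the inserted value down to the next row. The recording tableau Q records, in position (i, j), the step at which that cell was added to P.
  Insert 6 (step 1): P = [6];  Q = [1]
  Insert 8 (step 2): P = [6, 8];  Q = [1, 2]
  Insert 3 (step 3): P = [3, 8] / [6];  Q = [1, 2] / [3]
  Insert 1 (step 4): P = [1, 8] / [3] / [6];  Q = [1, 2] / [3] / [4]
  Insert 7 (step 5): P = [1, 7] / [3, 8] / [6];  Q = [1, 2] / [3, 5] / [4]
  Insert 4 (step 6): P = [1, 4] / [3, 7] / [6, 8];  Q = [1, 2] / [3, 5] / [4, 6]
  Insert 5 (step 7): P = [1, 4, 5] / [3, 7] / [6, 8];  Q = [1, 2, 7] / [3, 5] / [4, 6]
  Insert 2 (step 8): P = [1, 2, 5] / [3, 4] / [6, 7] / [8];  Q = [1, 2, 7] / [3, 5] / [4, 6] / [8]
Final shape: (3, 2, 2, 1).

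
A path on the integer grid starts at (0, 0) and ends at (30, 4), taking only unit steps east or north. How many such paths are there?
Number of paths = 46376

A monotone lattice path from (0, 0) to (30, 4) consists of 30 east steps and 4 north steps in some order, so it is determined by which 30 of the 34 steps are east. The count is C(34, 30) = 46376.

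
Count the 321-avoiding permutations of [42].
C_42 = 39044429911904443959240

These 321-avoiding permutations are counted by the Catalan number C_n = (1/(n + 1)) · C(2n, n). For n = 42: C_42 = (1/43) · C(84, 42) = 1678910486211891090247320/43 = 39044429911904443959240.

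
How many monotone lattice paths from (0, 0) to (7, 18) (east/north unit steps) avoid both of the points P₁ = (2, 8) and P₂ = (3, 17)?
Number of paths = 342115

Inclusion–exclusion. Total paths: C(25, 7) = 480700. Through P₁: C(10, 2)·C(15, 5) = 135135. Through P₂: C(20, 3)·C(5, 4) = 5700. Since P₁ is strictly southwest of P₂, a monotone path through both must visit P₁ then P₂; paths through both = C(10, 2)·C(10, 1)·C(5, 4) = 2250. Avoid both = 480700 − 135135 − 5700 + 2250 = 342115.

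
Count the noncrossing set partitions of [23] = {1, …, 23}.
C_23 = 343059613650

These noncrossing partitions are counted by the Catalan number C_n = (1/(n + 1)) · C(2n, n). For n = 23: C_23 = (1/24) · C(46, 23) = 8233430727600/24 = 343059613650.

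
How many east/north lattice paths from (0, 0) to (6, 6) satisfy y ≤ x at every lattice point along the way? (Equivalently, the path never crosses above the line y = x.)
Number of paths = 132

By the reflection principle (André's argument), the number of monotone paths to (6, 6) with n ≤ m that never go above y = x is C(12, 6) − C(12, 7) = 924 − 792 = 132.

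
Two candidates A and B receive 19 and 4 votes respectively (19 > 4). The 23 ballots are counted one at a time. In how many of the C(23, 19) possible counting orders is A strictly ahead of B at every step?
Strict-lead orderings = 5775

Total orderings of the 23 votes with 19 for A: C(23, 19) = 8855. By the Bertrand ballot formula (Cycle Lemma / reflection principle), the number of orderings in which A is strictly ahead of B throughout is (p − q)/(p + q) · C(p + q, p) = (19 − 4)/(19 + 4) · 8855 = 5775.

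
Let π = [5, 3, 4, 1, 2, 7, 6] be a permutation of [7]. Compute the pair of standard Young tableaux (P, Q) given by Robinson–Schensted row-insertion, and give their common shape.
P = [1, 2, 6] / [3, 4, 7] / [5];  Q = [1, 3, 6] / [2, 5, 7] / [4];  common shape = (3, 3, 1)

Row-insert the values π_1, π_2, … into P one at a time, bumping the leftmost entry strictly greater than the inserted value down to the next row. The recording tableau Q records, in position (i, j), the step at which that cell was added to P.
  Insert 5 (step 1): P = [5];  Q = [1]
  Insert 3 (step 2): P = [3] / [5];  Q = [1] / [2]
  Insert 4 (step 3): P = [3, 4] / [5];  Q = [1, 3] / [2]
  Insert 1 (step 4): P = [1, 4] / [3] / [5];  Q = [1, 3] / [2] / [4]
  Insert 2 (step 5): P = [1, 2] / [3, 4] / [5];  Q = [1, 3] / [2, 5] / [4]
  Insert 7 (step 6): P = [1, 2, 7] / [3, 4] / [5];  Q = [1, 3, 6] / [2, 5] / [4]
  Insert 6 (step 7): P = [1, 2, 6] / [3, 4, 7] / [5];  Q = [1, 3, 6] / [2, 5, 7] / [4]
Final shape: (3, 3, 1).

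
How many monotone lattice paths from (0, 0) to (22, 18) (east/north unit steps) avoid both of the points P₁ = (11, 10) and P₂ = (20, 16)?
Number of paths = 53466109908

Inclusion–exclusion. Total paths: C(40, 22) = 113380261800. Through P₁: C(21, 11)·C(19, 11) = 26658980712. Through P₂: C(36, 20)·C(4, 2) = 43847232660. Since P₁ is strictly southwest of P₂, a monotone path through both must visit P₁ then P₂; paths through both = C(21, 11)·C(15, 9)·C(4, 2) = 10592061480. Avoid both = 113380261800 − 26658980712 − 43847232660 + 10592061480 = 53466109908.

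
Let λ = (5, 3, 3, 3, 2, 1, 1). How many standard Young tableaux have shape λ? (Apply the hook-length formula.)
# SYT of shape (5, 3, 3, 3, 2, 1, 1) = 6265350

Hook-length formula: f^λ = n! / Π hook(c), product over all cells c of the Young diagram. For λ = (5, 3, 3, 3, 2, 1, 1), n = 18 boxes. Hook lengths by row (left-to-right, top-to-bottom): [11, 8, 6, 2, 1]; [8, 5, 3]; [7, 4, 2]; [6, 3, 1]; [4, 1]; [2]; [1]. Product of hooks = 1021870080. So f^λ = 18! / 1021870080 = 6402373705728000 / 1021870080 = 6265350.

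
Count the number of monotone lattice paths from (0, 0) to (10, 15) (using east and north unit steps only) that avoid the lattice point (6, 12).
Number of paths = 2619020

Total paths from (0, 0) to (10, 15): C(25, 10) = 3268760. Paths through (6, 12): (paths (0, 0) → (6, 12)) × (paths (6, 12) → (10, 15)) = C(18, 6) · C(7, 4) = 18564 · 35 = 649740. Avoidance count = 3268760 − 649740 = 2619020.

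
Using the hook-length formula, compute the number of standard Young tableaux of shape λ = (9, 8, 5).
# SYT of shape (9, 8, 5) = 31039008

Hook-length formula: f^λ = n! / Π hook(c), product over all cells c of the Young diagram. For λ = (9, 8, 5), n = 22 boxes. Hook lengths by row (left-to-right, top-to-bottom): [11, 10, 9, 8, 7, 5, 4, 3, 1]; [9, 8, 7, 6, 5, 3, 2, 1]; [5, 4, 3, 2, 1]. Product of hooks = 36212520960000. So f^λ = 22! / 36212520960000 = 1124000727777607680000 / 36212520960000 = 31039008.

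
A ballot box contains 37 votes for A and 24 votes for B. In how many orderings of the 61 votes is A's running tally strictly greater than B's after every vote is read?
Strict-lead orderings = 12667055061303825

Total orderings of the 61 votes with 37 for A: C(61, 37) = 59437719903041025. By the Bertrand ballot formula (Cycle Lemma / reflection principle), the number of orderings in which A is strictly ahead of B throughout is (p − q)/(p + q) · C(p + q, p) = (37 − 24)/(37 + 24) · 59437719903041025 = 12667055061303825.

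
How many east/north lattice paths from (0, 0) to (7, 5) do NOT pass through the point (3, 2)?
Number of paths = 442

Total paths from (0, 0) to (7, 5): C(12, 7) = 792. Paths through (3, 2): (paths (0, 0) → (3, 2)) × (paths (3, 2) → (7, 5)) = C(5, 3) · C(7, 4) = 10 · 35 = 350. Avoidance count = 792 − 350 = 442.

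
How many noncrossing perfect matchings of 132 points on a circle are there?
C_66 = 5632681584560312734993915705849145100

These noncrossing handshakes are counted by the Catalan number C_n = (1/(n + 1)) · C(2n, n). For n = 66: C_66 = (1/67) · C(132, 66) = 377389666165540953244592352291892721700/67 = 5632681584560312734993915705849145100.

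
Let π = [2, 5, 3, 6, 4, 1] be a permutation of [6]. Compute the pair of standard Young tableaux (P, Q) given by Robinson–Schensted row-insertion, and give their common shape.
P = [1, 3, 4] / [2, 6] / [5];  Q = [1, 2, 4] / [3, 5] / [6];  common shape = (3, 2, 1)

Row-insert the values π_1, π_2, … into P one at a time, bumping the leftmost entry strictly greater than the inserted value down to the next row. The recording tableau Q records, in position (i, j), the step at which that cell was added to P.
  Insert 2 (step 1): P = [2];  Q = [1]
  Insert 5 (step 2): P = [2, 5];  Q = [1, 2]
  Insert 3 (step 3): P = [2, 3] / [5];  Q = [1, 2] / [3]
  Insert 6 (step 4): P = [2, 3, 6] / [5];  Q = [1, 2, 4] / [3]
  Insert 4 (step 5): P = [2, 3, 4] / [5, 6];  Q = [1, 2, 4] / [3, 5]
  Insert 1 (step 6): P = [1, 3, 4] / [2, 6] / [5];  Q = [1, 2, 4] / [3, 5] / [6]
Final shape: (3, 2, 1).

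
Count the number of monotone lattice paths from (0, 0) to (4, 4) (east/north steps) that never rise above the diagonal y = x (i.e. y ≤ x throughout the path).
Number of paths = 14

By the reflection principle (André's argument), the number of monotone paths to (4, 4) with n ≤ m that never go above y = x is C(8, 4) − C(8, 5) = 70 − 56 = 14.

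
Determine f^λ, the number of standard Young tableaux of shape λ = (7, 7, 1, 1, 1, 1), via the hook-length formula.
# SYT of shape (7, 7, 1, 1, 1, 1) = 556920

Hook-length formula: f^λ = n! / Π hook(c), product over all cells c of the Young diagram. For λ = (7, 7, 1, 1, 1, 1), n = 18 boxes. Hook lengths by row (left-to-right, top-to-bottom): [12, 7, 6, 5, 4, 3, 2]; [11, 6, 5, 4, 3, 2, 1]; [4]; [3]; [2]; [1]. Product of hooks = 11496038400. So f^λ = 18! / 11496038400 = 6402373705728000 / 11496038400 = 556920.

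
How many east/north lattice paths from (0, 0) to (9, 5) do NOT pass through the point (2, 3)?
Number of paths = 1642

Total paths from (0, 0) to (9, 5): C(14, 9) = 2002. Paths through (2, 3): (paths (0, 0) → (2, 3)) × (paths (2, 3) → (9, 5)) = C(5, 2) · C(9, 7) = 10 · 36 = 360. Avoidance count = 2002 − 360 = 1642.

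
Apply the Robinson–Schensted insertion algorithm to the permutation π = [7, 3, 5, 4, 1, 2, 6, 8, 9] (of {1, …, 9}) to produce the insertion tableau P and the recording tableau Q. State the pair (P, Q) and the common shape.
P = [1, 2, 6, 8, 9] / [3, 4] / [5] / [7];  Q = [1, 3, 7, 8, 9] / [2, 6] / [4] / [5];  common shape = (5, 2, 1, 1)

Row-insert the values π_1, π_2, … into P one at a time, bumping the leftmost entry strictly greater than the inserted value down to the next row. The recording tableau Q records, in position (i, j), the step at which that cell was added to P.
  Insert 7 (step 1): P = [7];  Q = [1]
  Insert 3 (step 2): P = [3] / [7];  Q = [1] / [2]
  Insert 5 (step 3): P = [3, 5] / [7];  Q = [1, 3] / [2]
  Insert 4 (step 4): P = [3, 4] / [5] / [7];  Q = [1, 3] / [2] / [4]
  Insert 1 (step 5): P = [1, 4] / [3] / [5] / [7];  Q = [1, 3] / [2] / [4] / [5]
  Insert 2 (step 6): P = [1, 2] / [3, 4] / [5] / [7];  Q = [1, 3] / [2, 6] / [4] / [5]
  Insert 6 (step 7): P = [1, 2, 6] / [3, 4] / [5] / [7];  Q = [1, 3, 7] / [2, 6] / [4] / [5]
  Insert 8 (step 8): P = [1, 2, 6, 8] / [3, 4] / [5] / [7];  Q = [1, 3, 7, 8] / [2, 6] / [4] / [5]
  Insert 9 (step 9): P = [1, 2, 6, 8, 9] / [3, 4] / [5] / [7];  Q = [1, 3, 7, 8, 9] / [2, 6] / [4] / [5]
Final shape: (5, 2, 1, 1).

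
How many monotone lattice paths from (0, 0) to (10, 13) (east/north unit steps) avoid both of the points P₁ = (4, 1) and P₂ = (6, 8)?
Number of paths = 695548

Inclusion–exclusion. Total paths: C(23, 10) = 1144066. Through P₁: C(5, 4)·C(18, 6) = 92820. Through P₂: C(14, 6)·C(9, 4) = 378378. Since P₁ is strictly southwest of P₂, a monotone path through both must visit P₁ then P₂; paths through both = C(5, 4)·C(9, 2)·C(9, 4) = 22680. Avoid both = 1144066 − 92820 − 378378 + 22680 = 695548.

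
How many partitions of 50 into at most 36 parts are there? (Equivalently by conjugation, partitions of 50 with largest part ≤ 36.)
p(50, parts ≤ 36) = 203853

Use the recurrence p(n, m) = p(n, m−1) + p(n−m, m): either the largest part is < m (count p(n, m−1)) or the largest part is exactly m (remove one copy of m, count p(n−m, m)). With p(0, ·) = 1 this gives p(50, parts ≤ 36) = 203853. (By conjugating Young diagrams, this also counts partitions of 50 into at most 36 parts.)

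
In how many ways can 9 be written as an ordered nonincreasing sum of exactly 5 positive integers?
p(9, 5 parts) = 5

Partitions of n into exactly k parts ↔ partitions of n − k into at most k parts (subtract 1 from each part). For n = 9, k = 5, the partitions are: 5+1+1+1+1, 4+2+1+1+1, 3+3+1+1+1, 3+2+2+1+1, 2+2+2+2+1. Count = 5.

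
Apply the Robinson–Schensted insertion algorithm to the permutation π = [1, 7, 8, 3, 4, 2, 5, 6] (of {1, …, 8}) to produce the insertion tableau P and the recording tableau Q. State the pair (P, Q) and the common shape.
P = [1, 2, 4, 5, 6] / [3, 8] / [7];  Q = [1, 2, 3, 7, 8] / [4, 5] / [6];  common shape = (5, 2, 1)

Row-insert the values π_1, π_2, … into P one at a time, bumping the leftmost entry strictly greater than the inserted value down to the next row. The recording tableau Q records, in position (i, j), the step at which that cell was added to P.
  Insert 1 (step 1): P = [1];  Q = [1]
  Insert 7 (step 2): P = [1, 7];  Q = [1, 2]
  Insert 8 (step 3): P = [1, 7, 8];  Q = [1, 2, 3]
  Insert 3 (step 4): P = [1, 3, 8] / [7];  Q = [1, 2, 3] / [4]
  Insert 4 (step 5): P = [1, 3, 4] / [7, 8];  Q = [1, 2, 3] / [4, 5]
  Insert 2 (step 6): P = [1, 2, 4] / [3, 8] / [7];  Q = [1, 2, 3] / [4, 5] / [6]
  Insert 5 (step 7): P = [1, 2, 4, 5] / [3, 8] / [7];  Q = [1, 2, 3, 7] / [4, 5] / [6]
  Insert 6 (step 8): P = [1, 2, 4, 5, 6] / [3, 8] / [7];  Q = [1, 2, 3, 7, 8] / [4, 5] / [6]
Final shape: (5, 2, 1).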